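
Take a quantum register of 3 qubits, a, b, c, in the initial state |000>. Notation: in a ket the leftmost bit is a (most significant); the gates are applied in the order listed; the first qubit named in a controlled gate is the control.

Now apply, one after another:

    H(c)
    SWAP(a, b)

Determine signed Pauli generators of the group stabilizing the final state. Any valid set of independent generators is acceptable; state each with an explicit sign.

The final state is stabilized by the group generated by +IIX, +ZII, +IZI; other independent generating sets are equally valid.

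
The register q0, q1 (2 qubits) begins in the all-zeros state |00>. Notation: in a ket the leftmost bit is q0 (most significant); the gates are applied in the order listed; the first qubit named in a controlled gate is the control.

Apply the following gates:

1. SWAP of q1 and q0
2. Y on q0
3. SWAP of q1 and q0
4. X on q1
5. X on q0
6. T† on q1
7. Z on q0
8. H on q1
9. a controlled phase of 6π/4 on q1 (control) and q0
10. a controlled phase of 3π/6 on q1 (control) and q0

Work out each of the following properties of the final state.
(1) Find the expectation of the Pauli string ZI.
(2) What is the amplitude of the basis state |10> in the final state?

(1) The observable ZI averages to -1.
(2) The final state's coefficient on |10> equals -sqrt(2)*I/2.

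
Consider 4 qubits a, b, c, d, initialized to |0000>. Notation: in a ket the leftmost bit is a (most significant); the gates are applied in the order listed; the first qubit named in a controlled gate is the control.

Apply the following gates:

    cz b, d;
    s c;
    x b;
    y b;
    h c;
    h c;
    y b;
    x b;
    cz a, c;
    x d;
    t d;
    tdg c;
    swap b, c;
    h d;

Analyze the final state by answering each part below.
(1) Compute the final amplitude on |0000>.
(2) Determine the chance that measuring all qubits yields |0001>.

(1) The final state's coefficient on |0000> equals sqrt(2)*exp(I*pi/4)/2.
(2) The probability of measuring |0001> is 1/2.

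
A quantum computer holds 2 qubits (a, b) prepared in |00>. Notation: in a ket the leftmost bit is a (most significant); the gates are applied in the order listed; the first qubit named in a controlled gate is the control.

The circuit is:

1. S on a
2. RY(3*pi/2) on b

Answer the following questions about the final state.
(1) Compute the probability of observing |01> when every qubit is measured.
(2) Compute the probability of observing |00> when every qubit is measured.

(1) A full measurement returns |01> with probability 1/2.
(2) Outcome |00> occurs with probability 1/2.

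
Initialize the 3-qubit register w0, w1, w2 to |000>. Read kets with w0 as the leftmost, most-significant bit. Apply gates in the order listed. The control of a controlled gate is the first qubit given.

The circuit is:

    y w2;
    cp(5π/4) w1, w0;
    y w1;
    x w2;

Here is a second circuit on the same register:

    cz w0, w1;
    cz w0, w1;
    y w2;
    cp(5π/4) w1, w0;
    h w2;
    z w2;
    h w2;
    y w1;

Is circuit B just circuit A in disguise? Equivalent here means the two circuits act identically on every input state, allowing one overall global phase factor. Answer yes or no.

Yes: on every input state the two circuits agree up to one overall phase factor.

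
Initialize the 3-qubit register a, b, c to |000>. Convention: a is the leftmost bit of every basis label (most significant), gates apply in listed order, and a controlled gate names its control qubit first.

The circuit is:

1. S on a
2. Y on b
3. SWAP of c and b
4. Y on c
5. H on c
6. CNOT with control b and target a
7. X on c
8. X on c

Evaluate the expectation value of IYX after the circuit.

In the final state, IYX has expectation 0. Key observation: steps 7-8 multiply out to the identity, so the circuit reduces to the remaining gates.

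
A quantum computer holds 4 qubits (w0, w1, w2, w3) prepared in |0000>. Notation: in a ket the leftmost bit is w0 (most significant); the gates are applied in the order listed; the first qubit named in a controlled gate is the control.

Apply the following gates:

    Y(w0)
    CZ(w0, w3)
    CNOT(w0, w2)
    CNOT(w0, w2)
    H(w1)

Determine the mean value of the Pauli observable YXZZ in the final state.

The observable YXZZ averages to 0. Key observation: steps 3-4 multiply out to the identity, so the circuit reduces to the remaining gates.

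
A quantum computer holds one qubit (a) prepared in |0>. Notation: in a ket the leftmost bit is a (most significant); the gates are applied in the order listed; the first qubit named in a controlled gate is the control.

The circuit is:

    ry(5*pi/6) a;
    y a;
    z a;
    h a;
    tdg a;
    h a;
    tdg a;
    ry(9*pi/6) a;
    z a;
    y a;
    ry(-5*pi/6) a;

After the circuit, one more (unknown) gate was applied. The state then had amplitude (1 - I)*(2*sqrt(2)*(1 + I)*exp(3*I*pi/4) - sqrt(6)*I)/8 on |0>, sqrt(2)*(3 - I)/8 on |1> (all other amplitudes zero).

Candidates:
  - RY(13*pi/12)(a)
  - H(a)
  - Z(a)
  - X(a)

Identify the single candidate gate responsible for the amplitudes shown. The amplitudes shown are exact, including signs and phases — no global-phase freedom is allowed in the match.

The applied gate was Z(a).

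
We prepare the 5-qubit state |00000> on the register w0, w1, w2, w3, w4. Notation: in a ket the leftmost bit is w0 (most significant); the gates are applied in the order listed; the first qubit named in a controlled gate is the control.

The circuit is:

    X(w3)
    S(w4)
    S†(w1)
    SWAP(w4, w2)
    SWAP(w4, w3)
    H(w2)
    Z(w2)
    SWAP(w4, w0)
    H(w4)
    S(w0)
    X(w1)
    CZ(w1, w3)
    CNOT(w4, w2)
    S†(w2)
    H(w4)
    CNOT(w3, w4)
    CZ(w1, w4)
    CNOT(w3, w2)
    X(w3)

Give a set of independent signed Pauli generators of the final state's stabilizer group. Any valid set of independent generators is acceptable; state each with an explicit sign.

The stabilizer group can be generated by +IIYII, -ZIIII, -IZIII, -IIIZI, -IIIIZ, among other valid generating sets.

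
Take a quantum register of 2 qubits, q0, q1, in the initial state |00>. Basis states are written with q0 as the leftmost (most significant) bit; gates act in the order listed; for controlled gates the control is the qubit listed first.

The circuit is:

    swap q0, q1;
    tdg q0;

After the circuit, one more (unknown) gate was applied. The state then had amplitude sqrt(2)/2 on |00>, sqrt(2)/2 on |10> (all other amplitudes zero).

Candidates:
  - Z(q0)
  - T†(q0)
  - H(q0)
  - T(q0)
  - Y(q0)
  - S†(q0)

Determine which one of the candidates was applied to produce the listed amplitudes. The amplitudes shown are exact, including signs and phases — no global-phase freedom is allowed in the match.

The applied gate was H(q0).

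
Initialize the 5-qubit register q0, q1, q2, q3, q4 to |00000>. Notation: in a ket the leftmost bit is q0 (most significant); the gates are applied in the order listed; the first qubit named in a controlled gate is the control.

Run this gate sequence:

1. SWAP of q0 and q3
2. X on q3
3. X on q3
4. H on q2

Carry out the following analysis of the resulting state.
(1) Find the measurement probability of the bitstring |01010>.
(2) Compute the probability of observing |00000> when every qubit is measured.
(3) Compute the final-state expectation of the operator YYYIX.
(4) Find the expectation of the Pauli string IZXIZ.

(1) A full measurement returns |01010> with probability 0. Key observation: gates 2-3 undo each other exactly, leaving only the rest of the circuit to track.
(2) A full measurement returns |00000> with probability 1/2.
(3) The expectation value of YYYIX is 0.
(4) The expectation value of IZXIZ is 1.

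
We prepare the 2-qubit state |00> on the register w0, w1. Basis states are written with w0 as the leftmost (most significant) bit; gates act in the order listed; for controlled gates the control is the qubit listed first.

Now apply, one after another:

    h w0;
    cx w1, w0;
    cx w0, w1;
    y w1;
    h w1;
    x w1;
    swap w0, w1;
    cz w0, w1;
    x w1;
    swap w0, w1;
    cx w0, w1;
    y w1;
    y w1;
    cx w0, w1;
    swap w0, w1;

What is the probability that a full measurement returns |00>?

Outcome |00> occurs with probability 1/4.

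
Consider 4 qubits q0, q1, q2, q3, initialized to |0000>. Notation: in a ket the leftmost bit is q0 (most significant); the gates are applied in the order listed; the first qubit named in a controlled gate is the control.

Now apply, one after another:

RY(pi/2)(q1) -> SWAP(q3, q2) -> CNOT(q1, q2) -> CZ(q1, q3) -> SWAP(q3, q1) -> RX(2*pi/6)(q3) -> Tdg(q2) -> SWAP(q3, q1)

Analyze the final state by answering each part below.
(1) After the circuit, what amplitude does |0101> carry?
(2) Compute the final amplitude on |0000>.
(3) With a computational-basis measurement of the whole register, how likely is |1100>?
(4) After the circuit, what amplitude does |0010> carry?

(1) |0101> carries amplitude 0 in the final state.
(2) The final state's coefficient on |0000> equals sqrt(6)/4.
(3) Outcome |1100> occurs with probability 0.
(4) The final state's coefficient on |0010> equals -sqrt(2)*exp(I*pi/4)/4.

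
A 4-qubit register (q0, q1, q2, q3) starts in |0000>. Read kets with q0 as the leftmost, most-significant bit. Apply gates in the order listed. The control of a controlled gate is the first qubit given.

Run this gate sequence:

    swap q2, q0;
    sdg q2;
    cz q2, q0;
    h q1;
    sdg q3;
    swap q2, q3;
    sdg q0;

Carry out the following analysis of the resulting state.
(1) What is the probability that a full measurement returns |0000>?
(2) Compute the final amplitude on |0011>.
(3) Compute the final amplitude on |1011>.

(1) Outcome |0000> occurs with probability 1/2.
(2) The amplitude on |0011> is 0.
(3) |1011> carries amplitude 0 in the final state.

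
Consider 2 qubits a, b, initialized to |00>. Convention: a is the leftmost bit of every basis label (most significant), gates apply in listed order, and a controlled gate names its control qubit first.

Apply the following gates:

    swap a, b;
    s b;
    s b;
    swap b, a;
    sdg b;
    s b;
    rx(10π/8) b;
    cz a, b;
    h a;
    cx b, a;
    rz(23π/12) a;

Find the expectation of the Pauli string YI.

The expectation value of YI is -sqrt(6)/4 + sqrt(2)/4.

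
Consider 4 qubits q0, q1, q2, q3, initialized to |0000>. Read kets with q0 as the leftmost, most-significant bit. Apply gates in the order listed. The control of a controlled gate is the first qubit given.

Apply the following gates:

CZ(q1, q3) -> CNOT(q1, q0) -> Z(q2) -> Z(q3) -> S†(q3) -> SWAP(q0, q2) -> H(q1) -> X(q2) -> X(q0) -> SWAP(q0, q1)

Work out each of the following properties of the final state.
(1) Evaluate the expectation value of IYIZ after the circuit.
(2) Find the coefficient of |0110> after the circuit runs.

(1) The expectation value of IYIZ is 0.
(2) The amplitude on |0110> is sqrt(2)/2.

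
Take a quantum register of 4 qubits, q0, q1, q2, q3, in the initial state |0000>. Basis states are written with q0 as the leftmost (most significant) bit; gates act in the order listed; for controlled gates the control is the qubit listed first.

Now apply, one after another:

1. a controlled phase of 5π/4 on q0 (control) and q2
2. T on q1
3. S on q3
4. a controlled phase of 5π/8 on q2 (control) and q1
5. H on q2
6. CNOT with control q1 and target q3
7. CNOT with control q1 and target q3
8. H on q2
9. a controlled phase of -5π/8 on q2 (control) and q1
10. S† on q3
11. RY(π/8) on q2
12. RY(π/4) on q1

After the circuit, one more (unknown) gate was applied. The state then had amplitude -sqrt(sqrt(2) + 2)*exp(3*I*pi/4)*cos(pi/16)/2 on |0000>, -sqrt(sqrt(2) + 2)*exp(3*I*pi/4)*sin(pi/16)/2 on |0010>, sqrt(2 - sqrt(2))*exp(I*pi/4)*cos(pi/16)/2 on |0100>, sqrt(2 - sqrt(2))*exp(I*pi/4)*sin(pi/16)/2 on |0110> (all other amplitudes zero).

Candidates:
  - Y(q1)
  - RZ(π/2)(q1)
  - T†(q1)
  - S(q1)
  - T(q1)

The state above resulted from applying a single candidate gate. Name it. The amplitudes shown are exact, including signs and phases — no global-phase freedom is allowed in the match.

The unique candidate consistent with the amplitudes is RZ(π/2)(q1). Key observation: gates 3-10 undo each other exactly, leaving only the rest of the circuit to track.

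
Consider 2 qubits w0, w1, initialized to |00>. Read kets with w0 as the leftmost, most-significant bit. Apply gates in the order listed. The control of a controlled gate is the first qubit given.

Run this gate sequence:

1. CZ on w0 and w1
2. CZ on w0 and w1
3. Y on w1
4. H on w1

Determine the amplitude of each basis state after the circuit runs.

After the circuit, the state carries amplitude sqrt(2)*I/2 on |00>, -sqrt(2)*I/2 on |01>, 0 on |10>, 0 on |11>. Key observation: gates 1-2 undo each other exactly, leaving only the rest of the circuit to track.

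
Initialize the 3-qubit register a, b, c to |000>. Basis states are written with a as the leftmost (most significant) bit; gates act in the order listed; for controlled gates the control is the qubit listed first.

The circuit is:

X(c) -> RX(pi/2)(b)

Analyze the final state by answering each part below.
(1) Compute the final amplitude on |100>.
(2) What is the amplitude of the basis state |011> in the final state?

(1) |100> carries amplitude 0 in the final state.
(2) The final state's coefficient on |011> equals -sqrt(2)*I/2.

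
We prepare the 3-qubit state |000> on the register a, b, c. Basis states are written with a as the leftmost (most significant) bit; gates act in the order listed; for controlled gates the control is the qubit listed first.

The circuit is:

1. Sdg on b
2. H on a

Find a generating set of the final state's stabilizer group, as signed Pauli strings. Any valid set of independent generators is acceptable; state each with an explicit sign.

The stabilizer group can be generated by +XII, +IZI, +IIZ, among other valid generating sets.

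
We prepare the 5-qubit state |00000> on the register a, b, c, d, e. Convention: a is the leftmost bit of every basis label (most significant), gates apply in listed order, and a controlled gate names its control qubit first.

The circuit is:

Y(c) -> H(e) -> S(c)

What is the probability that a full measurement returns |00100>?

The probability of measuring |00100> is 1/2.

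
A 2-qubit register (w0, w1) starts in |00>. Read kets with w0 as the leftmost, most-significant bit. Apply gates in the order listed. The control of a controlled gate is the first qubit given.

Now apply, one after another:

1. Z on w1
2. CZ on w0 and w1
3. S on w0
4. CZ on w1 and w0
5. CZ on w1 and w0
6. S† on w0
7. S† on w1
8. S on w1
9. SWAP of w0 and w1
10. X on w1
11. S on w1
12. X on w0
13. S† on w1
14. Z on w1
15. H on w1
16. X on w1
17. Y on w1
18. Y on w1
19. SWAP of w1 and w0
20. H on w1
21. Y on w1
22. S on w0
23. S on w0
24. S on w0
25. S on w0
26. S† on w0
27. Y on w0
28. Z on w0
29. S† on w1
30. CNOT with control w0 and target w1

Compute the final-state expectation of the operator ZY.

In the final state, ZY has expectation -1. Key observation: gates 22-25 undo each other exactly, leaving only the rest of the circuit to track.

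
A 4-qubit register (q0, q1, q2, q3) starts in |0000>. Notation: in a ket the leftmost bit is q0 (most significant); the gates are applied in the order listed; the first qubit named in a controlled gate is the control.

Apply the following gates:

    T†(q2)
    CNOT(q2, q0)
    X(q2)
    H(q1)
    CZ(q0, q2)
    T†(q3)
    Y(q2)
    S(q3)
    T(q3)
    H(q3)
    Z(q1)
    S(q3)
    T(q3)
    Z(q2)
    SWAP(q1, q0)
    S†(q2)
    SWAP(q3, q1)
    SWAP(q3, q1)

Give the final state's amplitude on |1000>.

The final state's coefficient on |1000> equals I/2. Key observation: steps 17-18 multiply out to the identity, so the circuit reduces to the remaining gates.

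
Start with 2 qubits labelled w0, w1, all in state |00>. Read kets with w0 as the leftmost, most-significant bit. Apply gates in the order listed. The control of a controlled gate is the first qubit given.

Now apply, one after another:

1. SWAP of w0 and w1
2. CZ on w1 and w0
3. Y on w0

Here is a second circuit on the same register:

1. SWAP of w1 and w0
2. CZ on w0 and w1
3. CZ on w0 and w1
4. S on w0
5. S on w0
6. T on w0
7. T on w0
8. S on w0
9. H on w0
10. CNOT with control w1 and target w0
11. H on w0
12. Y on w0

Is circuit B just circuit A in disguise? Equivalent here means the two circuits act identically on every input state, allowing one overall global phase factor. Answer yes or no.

Yes: on every input state the two circuits agree up to one overall phase factor.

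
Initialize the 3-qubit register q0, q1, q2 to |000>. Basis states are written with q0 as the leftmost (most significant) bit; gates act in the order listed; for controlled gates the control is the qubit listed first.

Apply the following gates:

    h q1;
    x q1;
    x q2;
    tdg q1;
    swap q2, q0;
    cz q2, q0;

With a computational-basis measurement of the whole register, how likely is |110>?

A full measurement returns |110> with probability 1/2.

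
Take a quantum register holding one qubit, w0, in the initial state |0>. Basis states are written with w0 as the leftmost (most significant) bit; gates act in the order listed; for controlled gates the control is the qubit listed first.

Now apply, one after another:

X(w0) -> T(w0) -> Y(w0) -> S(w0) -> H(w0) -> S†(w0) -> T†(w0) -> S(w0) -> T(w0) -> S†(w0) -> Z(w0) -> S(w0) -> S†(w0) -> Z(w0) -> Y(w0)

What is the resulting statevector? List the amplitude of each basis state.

After the circuit, the state carries amplitude sqrt(2)*exp(3*I*pi/4)/2 on |0>, sqrt(2)*exp(I*pi/4)/2 on |1>. Key observation: steps 11-14 multiply out to the identity, so the circuit reduces to the remaining gates.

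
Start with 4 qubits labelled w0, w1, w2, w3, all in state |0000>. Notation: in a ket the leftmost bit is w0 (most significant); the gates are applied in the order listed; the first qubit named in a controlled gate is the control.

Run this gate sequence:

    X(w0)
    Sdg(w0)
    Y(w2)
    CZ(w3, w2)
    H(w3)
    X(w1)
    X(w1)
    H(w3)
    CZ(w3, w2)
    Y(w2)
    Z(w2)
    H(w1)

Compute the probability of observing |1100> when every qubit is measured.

A full measurement returns |1100> with probability 1/2. Key observation: the block from step 3 through step 10 cancels to the identity and can be dropped.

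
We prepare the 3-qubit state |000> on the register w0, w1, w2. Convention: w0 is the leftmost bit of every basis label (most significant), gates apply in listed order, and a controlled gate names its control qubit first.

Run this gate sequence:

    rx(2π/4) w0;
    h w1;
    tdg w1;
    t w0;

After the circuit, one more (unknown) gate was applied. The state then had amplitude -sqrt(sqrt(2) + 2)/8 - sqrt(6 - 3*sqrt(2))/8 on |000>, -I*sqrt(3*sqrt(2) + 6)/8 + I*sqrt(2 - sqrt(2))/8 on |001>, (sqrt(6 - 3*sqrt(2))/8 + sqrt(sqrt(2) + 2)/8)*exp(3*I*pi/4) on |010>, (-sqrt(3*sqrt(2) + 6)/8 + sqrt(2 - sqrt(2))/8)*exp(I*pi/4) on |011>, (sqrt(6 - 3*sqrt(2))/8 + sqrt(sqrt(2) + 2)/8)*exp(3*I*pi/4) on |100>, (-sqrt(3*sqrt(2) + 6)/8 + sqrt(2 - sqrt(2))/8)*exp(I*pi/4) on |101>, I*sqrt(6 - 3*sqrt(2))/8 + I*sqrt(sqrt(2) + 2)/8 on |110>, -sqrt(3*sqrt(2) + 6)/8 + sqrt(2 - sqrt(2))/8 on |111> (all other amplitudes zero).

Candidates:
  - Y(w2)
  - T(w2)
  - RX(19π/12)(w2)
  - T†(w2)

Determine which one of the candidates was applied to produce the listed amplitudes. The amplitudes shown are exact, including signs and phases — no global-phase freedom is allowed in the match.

The applied gate was RX(19π/12)(w2).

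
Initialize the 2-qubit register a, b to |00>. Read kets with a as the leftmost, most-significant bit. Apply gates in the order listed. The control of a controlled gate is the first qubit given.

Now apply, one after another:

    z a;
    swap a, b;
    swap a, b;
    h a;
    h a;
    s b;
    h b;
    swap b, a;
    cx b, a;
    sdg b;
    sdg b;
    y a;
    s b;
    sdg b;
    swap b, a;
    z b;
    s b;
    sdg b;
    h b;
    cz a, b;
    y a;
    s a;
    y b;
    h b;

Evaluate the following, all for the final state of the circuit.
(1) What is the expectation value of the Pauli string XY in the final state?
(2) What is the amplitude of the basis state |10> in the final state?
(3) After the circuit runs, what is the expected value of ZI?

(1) The expectation value of XY is 0.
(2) The amplitude on |10> is -sqrt(2)/2.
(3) The observable ZI averages to -1.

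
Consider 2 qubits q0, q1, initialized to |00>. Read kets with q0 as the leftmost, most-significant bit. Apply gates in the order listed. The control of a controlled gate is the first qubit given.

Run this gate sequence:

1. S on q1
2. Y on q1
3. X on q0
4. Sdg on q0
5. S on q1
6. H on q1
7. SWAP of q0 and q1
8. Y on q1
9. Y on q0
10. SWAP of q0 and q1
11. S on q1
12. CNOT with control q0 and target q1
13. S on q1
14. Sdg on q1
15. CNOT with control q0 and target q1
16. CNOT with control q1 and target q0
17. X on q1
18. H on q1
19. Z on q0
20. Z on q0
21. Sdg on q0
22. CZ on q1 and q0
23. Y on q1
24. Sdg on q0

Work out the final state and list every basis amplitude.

The final amplitudes are -1/2 on |00>, -1/2 on |01>, I/2 on |10>, I/2 on |11>. Key observation: the block from step 12 through step 15 cancels to the identity and can be dropped.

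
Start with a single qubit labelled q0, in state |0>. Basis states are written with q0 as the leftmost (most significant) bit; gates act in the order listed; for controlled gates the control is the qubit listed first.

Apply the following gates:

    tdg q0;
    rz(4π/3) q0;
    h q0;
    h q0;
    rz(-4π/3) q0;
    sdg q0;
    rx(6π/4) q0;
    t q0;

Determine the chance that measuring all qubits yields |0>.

Outcome |0> occurs with probability 1/2. Key observation: gates 2-5 undo each other exactly, leaving only the rest of the circuit to track.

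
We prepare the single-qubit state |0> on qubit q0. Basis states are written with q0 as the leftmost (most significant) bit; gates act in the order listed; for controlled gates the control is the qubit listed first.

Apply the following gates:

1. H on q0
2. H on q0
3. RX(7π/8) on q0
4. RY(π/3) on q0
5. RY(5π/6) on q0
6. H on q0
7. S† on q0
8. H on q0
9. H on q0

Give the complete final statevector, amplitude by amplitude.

After the circuit, the state carries amplitude sin(pi/16)/2 + sqrt(3)*I*cos(pi/16)/2 on |0>, cos(pi/16)/2 + sqrt(3)*I*sin(pi/16)/2 on |1>.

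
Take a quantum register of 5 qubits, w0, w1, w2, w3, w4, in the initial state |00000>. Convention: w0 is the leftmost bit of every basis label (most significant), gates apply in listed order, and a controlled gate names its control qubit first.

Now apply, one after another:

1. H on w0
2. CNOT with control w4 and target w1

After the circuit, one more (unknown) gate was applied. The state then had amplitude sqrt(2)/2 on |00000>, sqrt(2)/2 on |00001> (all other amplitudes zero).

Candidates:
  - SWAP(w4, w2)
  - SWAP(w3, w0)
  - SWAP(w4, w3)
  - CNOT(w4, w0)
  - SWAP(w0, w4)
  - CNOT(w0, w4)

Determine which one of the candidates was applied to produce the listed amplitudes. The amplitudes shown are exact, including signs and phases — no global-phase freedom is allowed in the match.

The applied gate was SWAP(w0, w4).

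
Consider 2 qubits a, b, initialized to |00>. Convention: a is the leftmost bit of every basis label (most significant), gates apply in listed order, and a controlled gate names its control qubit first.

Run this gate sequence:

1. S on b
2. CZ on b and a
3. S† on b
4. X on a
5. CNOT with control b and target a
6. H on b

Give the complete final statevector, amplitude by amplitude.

The resulting statevector has amplitude 0 on |00>, 0 on |01>, sqrt(2)/2 on |10>, sqrt(2)/2 on |11>.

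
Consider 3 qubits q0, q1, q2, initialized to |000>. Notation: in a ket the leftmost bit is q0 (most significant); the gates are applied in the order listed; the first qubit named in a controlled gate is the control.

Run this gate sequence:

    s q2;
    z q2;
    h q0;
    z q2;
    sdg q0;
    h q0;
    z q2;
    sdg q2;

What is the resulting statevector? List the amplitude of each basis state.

The resulting statevector has amplitude 1/2 - I/2 on |000>, 1/2 + I/2 on |100>, and 0 on every other basis state.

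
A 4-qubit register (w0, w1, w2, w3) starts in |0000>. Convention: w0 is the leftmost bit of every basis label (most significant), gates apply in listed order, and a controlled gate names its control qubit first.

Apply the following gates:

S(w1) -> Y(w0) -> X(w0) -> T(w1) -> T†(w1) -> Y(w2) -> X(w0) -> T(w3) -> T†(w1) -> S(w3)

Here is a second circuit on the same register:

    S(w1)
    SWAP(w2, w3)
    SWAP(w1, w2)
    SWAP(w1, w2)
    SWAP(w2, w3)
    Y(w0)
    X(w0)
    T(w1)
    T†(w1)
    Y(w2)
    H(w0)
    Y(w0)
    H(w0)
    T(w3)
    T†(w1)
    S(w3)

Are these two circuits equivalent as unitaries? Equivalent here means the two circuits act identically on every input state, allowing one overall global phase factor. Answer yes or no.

No — the two circuits implement different unitaries, even allowing a global phase.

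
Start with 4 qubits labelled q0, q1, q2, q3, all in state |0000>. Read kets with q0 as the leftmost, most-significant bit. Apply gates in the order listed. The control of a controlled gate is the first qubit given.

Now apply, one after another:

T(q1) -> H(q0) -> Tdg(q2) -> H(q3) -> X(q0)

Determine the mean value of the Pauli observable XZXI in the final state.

In the final state, XZXI has expectation 0.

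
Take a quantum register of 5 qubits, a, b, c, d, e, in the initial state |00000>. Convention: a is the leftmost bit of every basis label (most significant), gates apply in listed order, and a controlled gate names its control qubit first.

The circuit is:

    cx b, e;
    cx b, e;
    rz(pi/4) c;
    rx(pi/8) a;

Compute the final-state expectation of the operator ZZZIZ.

The observable ZZZIZ averages to sqrt(sqrt(2) + 2)/2. Key observation: gates 1-2 undo each other exactly, leaving only the rest of the circuit to track.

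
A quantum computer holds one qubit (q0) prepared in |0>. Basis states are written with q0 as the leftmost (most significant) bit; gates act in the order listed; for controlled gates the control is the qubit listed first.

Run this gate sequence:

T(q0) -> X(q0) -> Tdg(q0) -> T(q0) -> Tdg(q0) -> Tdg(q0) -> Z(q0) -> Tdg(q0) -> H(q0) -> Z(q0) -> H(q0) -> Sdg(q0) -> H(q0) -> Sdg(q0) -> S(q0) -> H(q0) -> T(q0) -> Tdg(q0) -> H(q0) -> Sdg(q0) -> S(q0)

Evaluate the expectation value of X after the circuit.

In the final state, X has expectation 1. Key observation: gates 14-21 undo each other exactly, leaving only the rest of the circuit to track.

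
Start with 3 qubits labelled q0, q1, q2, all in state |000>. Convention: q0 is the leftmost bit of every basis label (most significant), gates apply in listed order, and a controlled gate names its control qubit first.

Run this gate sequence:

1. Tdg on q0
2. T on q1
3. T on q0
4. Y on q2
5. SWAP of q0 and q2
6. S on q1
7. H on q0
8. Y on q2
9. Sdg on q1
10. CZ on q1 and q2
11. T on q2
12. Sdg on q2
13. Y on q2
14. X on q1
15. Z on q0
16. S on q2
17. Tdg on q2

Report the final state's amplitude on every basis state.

After the circuit, the state carries amplitude sqrt(2)*exp(I*pi/4)/2 on |010>, sqrt(2)*exp(I*pi/4)/2 on |110>, and 0 on every other basis state.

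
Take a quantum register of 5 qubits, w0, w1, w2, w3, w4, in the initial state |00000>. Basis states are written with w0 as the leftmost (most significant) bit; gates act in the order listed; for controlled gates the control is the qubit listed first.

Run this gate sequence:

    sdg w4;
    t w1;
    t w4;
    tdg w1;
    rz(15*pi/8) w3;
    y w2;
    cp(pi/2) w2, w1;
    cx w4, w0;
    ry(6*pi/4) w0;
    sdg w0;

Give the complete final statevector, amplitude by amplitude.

After the circuit, the state carries amplitude sqrt(2)*exp(9*I*pi/16)/2 on |00100>, -sqrt(2)*exp(I*pi/16)/2 on |10100>, and 0 on every other basis state.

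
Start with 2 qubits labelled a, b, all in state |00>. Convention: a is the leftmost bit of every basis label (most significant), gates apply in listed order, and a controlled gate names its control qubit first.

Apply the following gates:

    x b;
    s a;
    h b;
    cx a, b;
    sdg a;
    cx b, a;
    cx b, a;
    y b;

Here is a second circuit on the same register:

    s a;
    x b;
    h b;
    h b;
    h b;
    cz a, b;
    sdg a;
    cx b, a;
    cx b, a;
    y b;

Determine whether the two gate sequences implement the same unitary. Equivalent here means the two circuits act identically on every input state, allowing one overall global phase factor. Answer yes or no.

No: there is an input state on which the two circuits produce genuinely different outputs (not merely differing by a phase).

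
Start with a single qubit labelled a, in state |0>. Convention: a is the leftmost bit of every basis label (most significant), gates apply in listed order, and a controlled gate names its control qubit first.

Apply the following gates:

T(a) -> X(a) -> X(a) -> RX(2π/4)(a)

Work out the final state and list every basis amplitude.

The final amplitudes are sqrt(2)/2 on |0>, -sqrt(2)*I/2 on |1>.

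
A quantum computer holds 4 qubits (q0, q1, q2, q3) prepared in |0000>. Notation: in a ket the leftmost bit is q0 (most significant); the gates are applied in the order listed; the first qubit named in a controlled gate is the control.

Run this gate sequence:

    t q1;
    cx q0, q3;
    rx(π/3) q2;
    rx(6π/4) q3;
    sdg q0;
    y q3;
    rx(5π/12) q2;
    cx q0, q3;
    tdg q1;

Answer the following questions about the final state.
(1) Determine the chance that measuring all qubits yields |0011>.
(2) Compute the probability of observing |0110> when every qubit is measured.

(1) The probability of measuring |0011> is sqrt(2)/8 + 1/4.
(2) Outcome |0110> occurs with probability 0.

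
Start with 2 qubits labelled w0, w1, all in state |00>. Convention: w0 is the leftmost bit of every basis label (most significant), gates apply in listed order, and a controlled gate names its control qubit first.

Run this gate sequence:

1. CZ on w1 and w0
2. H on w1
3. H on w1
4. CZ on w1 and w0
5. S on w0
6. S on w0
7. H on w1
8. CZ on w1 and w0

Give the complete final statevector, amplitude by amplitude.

The final amplitudes are sqrt(2)/2 on |00>, sqrt(2)/2 on |01>, 0 on |10>, 0 on |11>.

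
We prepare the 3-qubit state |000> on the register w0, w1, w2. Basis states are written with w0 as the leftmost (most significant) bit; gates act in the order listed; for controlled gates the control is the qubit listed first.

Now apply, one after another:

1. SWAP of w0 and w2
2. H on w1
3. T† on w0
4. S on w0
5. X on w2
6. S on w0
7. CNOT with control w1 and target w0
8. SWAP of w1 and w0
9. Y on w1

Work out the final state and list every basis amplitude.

After the circuit, the state carries amplitude sqrt(2)*I/2 on |011>, -sqrt(2)*I/2 on |101>, and 0 on every other basis state.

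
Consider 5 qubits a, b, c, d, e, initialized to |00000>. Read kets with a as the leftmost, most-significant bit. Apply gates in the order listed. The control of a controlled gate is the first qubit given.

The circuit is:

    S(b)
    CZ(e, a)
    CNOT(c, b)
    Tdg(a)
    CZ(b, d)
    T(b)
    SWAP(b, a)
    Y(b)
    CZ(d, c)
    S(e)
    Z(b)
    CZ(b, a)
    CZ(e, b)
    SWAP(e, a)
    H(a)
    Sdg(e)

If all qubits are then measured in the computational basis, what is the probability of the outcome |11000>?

A full measurement returns |11000> with probability 1/2.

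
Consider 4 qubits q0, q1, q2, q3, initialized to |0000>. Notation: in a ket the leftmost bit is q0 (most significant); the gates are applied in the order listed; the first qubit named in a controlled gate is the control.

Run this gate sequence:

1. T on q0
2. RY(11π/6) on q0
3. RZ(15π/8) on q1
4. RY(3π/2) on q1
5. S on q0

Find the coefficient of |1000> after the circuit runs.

The final state's coefficient on |1000> equals (-1 + sqrt(3))*exp(9*I*pi/16)/4.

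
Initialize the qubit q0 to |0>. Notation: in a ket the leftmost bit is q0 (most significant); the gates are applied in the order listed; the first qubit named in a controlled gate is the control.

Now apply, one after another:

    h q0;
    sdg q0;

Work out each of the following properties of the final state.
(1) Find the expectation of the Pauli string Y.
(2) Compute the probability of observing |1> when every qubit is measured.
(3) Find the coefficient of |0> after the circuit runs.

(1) The observable Y averages to -1.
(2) The probability of measuring |1> is 1/2.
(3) The final state's coefficient on |0> equals sqrt(2)/2.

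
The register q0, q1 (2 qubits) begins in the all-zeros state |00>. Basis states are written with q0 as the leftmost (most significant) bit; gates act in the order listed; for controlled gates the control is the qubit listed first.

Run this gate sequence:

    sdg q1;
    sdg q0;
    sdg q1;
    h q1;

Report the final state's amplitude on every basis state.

The final amplitudes are sqrt(2)/2 on |00>, sqrt(2)/2 on |01>, 0 on |10>, 0 on |11>.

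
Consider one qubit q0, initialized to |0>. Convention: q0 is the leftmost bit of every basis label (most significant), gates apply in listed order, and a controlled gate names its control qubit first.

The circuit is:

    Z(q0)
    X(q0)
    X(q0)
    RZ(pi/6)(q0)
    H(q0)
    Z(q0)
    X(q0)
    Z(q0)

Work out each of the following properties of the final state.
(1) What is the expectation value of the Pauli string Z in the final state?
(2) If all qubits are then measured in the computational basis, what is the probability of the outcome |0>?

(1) The expectation value of Z is 0.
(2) The probability of measuring |0> is 1/2.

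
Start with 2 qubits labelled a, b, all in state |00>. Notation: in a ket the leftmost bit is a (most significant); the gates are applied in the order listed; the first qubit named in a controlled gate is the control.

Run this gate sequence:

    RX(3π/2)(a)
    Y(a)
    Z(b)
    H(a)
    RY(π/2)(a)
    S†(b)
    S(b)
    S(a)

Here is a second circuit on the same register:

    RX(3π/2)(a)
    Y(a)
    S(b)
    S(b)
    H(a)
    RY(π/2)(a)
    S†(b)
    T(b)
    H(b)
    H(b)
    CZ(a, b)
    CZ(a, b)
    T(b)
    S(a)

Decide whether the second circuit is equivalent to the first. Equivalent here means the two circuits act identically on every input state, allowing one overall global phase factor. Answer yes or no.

Yes — the two circuits implement the same unitary up to a global phase.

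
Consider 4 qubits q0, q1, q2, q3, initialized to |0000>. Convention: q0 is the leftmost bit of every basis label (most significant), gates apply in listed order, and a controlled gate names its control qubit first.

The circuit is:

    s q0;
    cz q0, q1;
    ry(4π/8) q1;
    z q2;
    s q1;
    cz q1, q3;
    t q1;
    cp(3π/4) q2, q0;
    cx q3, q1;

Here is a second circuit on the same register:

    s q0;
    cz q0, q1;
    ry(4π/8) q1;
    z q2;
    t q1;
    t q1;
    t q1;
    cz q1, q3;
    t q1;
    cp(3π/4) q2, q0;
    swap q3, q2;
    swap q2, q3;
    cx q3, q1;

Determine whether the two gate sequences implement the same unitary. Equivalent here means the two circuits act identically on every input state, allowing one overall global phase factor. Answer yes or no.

No: there is an input state on which the two circuits produce genuinely different outputs (not merely differing by a phase).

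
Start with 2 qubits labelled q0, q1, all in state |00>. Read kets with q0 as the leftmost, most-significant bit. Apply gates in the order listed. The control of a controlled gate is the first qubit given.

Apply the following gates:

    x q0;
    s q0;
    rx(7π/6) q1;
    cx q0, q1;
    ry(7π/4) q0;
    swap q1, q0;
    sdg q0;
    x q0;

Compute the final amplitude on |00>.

|00> carries amplitude sqrt(2 - sqrt(2))*(-sqrt(2) + sqrt(6))/8 in the final state.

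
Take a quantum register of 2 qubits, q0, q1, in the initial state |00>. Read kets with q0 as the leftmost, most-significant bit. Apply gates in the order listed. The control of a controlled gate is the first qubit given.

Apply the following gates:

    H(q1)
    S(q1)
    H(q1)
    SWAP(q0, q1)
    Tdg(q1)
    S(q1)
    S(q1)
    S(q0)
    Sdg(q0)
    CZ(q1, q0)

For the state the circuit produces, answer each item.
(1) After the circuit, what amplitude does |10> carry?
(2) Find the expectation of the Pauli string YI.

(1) The amplitude on |10> is 1/2 - I/2. Key observation: gates 8-9 undo each other exactly, leaving only the rest of the circuit to track.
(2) In the final state, YI has expectation -1.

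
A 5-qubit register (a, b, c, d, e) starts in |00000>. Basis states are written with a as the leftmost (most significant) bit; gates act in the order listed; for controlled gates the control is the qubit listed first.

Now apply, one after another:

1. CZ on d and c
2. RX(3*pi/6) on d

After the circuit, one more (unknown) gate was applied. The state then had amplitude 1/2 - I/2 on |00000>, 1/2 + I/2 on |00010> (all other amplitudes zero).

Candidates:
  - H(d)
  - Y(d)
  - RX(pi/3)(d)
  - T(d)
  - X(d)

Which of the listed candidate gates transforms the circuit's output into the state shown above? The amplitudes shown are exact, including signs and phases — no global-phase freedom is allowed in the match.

The applied gate was H(d).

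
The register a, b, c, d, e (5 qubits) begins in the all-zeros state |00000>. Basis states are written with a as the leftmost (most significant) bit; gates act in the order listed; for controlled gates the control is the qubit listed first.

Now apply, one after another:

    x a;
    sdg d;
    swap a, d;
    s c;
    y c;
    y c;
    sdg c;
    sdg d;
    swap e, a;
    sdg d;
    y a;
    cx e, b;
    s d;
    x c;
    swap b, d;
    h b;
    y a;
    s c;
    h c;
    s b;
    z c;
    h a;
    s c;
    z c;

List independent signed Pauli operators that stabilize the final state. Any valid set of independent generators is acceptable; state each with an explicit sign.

The final state is stabilized by the group generated by +XIIII, -IYIII, -IIYII, +IIIZI, +IIIIZ; other independent generating sets are equally valid. Key observation: gates 4-7 undo each other exactly, leaving only the rest of the circuit to track.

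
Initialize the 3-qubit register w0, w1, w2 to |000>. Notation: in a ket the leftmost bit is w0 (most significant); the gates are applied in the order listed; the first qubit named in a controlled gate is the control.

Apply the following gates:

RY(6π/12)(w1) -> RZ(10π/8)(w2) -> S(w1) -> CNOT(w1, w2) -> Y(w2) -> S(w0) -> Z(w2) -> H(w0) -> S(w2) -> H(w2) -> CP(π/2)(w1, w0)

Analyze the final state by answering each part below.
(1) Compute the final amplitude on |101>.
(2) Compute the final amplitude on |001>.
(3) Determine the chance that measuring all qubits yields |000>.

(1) |101> carries amplitude sqrt(2)*exp(3*I*pi/8)/4 in the final state.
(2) |001> carries amplitude sqrt(2)*exp(3*I*pi/8)/4 in the final state.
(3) The probability of measuring |000> is 1/8.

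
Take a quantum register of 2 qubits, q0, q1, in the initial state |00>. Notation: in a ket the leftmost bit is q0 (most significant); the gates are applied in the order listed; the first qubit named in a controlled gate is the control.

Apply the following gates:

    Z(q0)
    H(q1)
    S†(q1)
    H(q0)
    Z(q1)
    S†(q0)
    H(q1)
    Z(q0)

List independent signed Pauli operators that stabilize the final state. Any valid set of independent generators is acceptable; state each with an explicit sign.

The stabilizer group can be generated by +YI, -IY, among other valid generating sets.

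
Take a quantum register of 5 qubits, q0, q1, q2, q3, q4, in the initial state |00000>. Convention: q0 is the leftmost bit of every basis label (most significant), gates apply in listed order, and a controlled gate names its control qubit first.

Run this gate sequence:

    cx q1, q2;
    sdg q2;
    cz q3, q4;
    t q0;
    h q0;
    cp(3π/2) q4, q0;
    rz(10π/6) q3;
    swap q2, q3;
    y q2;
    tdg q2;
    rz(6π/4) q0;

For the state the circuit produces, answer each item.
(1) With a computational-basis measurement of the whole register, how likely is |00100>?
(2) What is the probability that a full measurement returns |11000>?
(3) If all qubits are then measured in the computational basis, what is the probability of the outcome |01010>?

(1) Outcome |00100> occurs with probability 1/2.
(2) Outcome |11000> occurs with probability 0.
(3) Outcome |01010> occurs with probability 0.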